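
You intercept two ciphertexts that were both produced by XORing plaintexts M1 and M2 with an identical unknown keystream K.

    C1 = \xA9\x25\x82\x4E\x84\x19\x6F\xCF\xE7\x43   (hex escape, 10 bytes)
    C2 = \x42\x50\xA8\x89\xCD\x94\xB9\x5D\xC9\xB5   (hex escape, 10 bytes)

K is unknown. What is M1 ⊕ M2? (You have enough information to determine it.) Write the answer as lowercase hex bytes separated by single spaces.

eb 75 2a c7 49 8d d6 92 2e f6

C1 ⊕ C2 = (M1 ⊕ K) ⊕ (M2 ⊕ K) = M1 ⊕ M2 — the shared key cancels under XOR.
10101001 ^ 01000010 = 11101011
00100101 ^ 01010000 = 01110101
10000010 ^ 10101000 = 00101010
01001110 ^ 10001001 = 11000111
10000100 ^ 11001101 = 01001001
00011001 ^ 10010100 = 10001101
01101111 ^ 10111001 = 11010110
11001111 ^ 01011101 = 10010010
11100111 ^ 11001001 = 00101110
01000011 ^ 10110101 = 11110110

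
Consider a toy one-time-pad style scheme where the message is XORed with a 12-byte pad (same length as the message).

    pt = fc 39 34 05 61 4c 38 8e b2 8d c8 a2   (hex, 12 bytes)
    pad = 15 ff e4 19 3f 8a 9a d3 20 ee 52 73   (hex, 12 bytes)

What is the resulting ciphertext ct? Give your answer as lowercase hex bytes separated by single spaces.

XOR is its own inverse, so applying the key byte-wise gives the result directly.
byte 0: fc XOR 15 = e9
byte 1: 39 XOR ff = c6
byte 2: 34 XOR e4 = d0
byte 3: 05 XOR 19 = 1c
byte 4: 61 XOR 3f = 5e
byte 5: 4c XOR 8a = c6
byte 6: 38 XOR 9a = a2
byte 7: 8e XOR d3 = 5d
byte 8: b2 XOR 20 = 92
byte 9: 8d XOR ee = 63
byte 10: c8 XOR 52 = 9a
byte 11: a2 XOR 73 = d1

e9 c6 d0 1c 5e c6 a2 5d 92 63 9a d1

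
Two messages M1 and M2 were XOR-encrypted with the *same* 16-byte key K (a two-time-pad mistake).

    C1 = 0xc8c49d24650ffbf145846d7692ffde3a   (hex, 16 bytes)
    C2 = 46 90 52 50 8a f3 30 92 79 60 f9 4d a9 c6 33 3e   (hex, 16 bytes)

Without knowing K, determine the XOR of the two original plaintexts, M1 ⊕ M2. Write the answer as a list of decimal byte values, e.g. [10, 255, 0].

[142, 84, 207, 116, 239, 252, 203, 99, 60, 228, 148, 59, 59, 57, 237, 4]

C1 ⊕ C2 = (M1 ⊕ K) ⊕ (M2 ⊕ K) = M1 ⊕ M2 — the shared key cancels under XOR.
11001000 ⊕ 01000110 = 10001110
11000100 ⊕ 10010000 = 01010100
10011101 ⊕ 01010010 = 11001111
00100100 ⊕ 01010000 = 01110100
01100101 ⊕ 10001010 = 11101111
00001111 ⊕ 11110011 = 11111100
11111011 ⊕ 00110000 = 11001011
11110001 ⊕ 10010010 = 01100011
01000101 ⊕ 01111001 = 00111100
10000100 ⊕ 01100000 = 11100100
01101101 ⊕ 11111001 = 10010100
01110110 ⊕ 01001101 = 00111011
10010010 ⊕ 10101001 = 00111011
11111111 ⊕ 11000110 = 00111001
11011110 ⊕ 00110011 = 11101101
00111010 ⊕ 00111110 = 00000100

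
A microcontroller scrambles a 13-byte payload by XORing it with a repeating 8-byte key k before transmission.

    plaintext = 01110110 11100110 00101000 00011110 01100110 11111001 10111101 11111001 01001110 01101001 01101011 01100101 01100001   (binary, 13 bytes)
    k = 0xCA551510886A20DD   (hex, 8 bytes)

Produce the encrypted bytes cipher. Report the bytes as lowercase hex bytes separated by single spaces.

The 8-byte key repeats, so the effective keystream is ca 55 15 10 88 6a 20 dd ca 55 15 10 88.
byte 0: 76 ⊕ ca = bc
byte 1: e6 ⊕ 55 = b3
byte 2: 28 ⊕ 15 = 3d
byte 3: 1e ⊕ 10 = 0e
byte 4: 66 ⊕ 88 = ee
byte 5: f9 ⊕ 6a = 93
byte 6: bd ⊕ 20 = 9d
byte 7: f9 ⊕ dd = 24
byte 8: 4e ⊕ ca = 84
byte 9: 69 ⊕ 55 = 3c
byte 10: 6b ⊕ 15 = 7e
byte 11: 65 ⊕ 10 = 75
byte 12: 61 ⊕ 88 = e9

bc b3 3d 0e ee 93 9d 24 84 3c 7e 75 e9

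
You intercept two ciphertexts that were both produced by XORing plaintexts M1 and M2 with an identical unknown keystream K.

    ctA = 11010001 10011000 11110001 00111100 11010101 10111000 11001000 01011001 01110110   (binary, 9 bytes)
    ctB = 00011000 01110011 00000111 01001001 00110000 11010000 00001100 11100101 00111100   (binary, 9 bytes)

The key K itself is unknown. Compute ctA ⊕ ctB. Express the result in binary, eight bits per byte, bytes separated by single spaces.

ctA ⊕ ctB = (M1 ⊕ K) ⊕ (M2 ⊕ K) = M1 ⊕ M2 — the shared key cancels under XOR.
byte 0: d1 XOR 18 = c9
byte 1: 98 XOR 73 = eb
byte 2: f1 XOR 07 = f6
byte 3: 3c XOR 49 = 75
byte 4: d5 XOR 30 = e5
byte 5: b8 XOR d0 = 68
byte 6: c8 XOR 0c = c4
byte 7: 59 XOR e5 = bc
byte 8: 76 XOR 3c = 4a

11001001 11101011 11110110 01110101 11100101 01101000 11000100 10111100 01001010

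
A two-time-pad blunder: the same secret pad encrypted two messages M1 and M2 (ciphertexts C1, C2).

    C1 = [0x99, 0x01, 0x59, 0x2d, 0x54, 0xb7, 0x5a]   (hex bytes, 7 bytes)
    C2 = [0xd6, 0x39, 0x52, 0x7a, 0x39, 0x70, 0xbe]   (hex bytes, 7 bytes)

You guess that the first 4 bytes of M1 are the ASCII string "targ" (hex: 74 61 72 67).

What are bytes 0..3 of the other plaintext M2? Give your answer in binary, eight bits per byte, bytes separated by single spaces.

00111011 01011001 01111001 00110000

First, C1 ⊕ C2 = (M1 ⊕ K) ⊕ (M2 ⊕ K) = M1 ⊕ M2, so the key drops out. Then M2 = (M1 ⊕ M2) ⊕ M1 over the first 4 bytes.
byte 0: (99 xor d6) xor 74 = 4f xor 74 = 3b
byte 1: (01 xor 39) xor 61 = 38 xor 61 = 59
byte 2: (59 xor 52) xor 72 = 0b xor 72 = 79
byte 3: (2d xor 7a) xor 67 = 57 xor 67 = 30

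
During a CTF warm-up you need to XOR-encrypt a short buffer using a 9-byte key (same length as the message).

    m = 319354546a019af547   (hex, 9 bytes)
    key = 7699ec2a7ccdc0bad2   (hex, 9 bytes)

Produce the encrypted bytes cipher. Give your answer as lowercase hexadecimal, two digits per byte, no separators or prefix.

470ab87e16cc5a4f95

XOR is its own inverse, so applying the key byte-wise gives the result directly.
31 xor 76 = 47
93 xor 99 = 0a
54 xor ec = b8
54 xor 2a = 7e
6a xor 7c = 16
01 xor cd = cc
9a xor c0 = 5a
f5 xor ba = 4f
47 xor d2 = 95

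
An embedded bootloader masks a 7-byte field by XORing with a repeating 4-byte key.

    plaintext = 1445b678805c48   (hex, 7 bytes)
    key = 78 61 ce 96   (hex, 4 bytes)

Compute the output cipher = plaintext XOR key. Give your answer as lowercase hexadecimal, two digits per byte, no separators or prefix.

The 4-byte key repeats, so the effective keystream is 78 61 ce 96 78 61 ce.
byte 0: 14 ⊕ 78 = 6c
byte 1: 45 ⊕ 61 = 24
byte 2: b6 ⊕ ce = 78
byte 3: 78 ⊕ 96 = ee
byte 4: 80 ⊕ 78 = f8
byte 5: 5c ⊕ 61 = 3d
byte 6: 48 ⊕ ce = 86

6c2478eef83d86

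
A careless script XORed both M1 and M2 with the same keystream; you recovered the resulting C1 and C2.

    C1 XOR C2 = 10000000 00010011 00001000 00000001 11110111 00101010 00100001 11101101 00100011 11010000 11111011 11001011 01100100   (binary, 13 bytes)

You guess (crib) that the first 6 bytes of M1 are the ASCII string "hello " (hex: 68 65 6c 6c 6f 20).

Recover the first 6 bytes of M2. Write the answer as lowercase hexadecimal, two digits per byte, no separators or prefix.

Since C1 ⊕ C2 = M1 ⊕ M2, XORing with the guessed M1 bytes yields the corresponding M2 bytes: M2 = (C1 ⊕ C2) ⊕ M1.
byte 0: 80 ^ 68 = e8
byte 1: 13 ^ 65 = 76
byte 2: 08 ^ 6c = 64
byte 3: 01 ^ 6c = 6d
byte 4: f7 ^ 6f = 98
byte 5: 2a ^ 20 = 0a

e876646d980a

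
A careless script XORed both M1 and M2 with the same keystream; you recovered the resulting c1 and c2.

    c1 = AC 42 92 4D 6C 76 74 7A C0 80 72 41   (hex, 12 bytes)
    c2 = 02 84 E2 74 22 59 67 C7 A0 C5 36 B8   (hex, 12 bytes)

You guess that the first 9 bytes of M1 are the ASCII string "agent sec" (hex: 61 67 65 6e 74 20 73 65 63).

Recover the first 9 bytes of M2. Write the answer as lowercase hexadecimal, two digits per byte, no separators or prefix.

cfa115573a0f60d803

First, c1 ⊕ c2 = (M1 ⊕ K) ⊕ (M2 ⊕ K) = M1 ⊕ M2, so the key drops out. Then M2 = (M1 ⊕ M2) ⊕ M1 over the first 9 bytes.
byte 0: (ac ⊕ 02) ⊕ 61 = ae ⊕ 61 = cf
byte 1: (42 ⊕ 84) ⊕ 67 = c6 ⊕ 67 = a1
byte 2: (92 ⊕ e2) ⊕ 65 = 70 ⊕ 65 = 15
byte 3: (4d ⊕ 74) ⊕ 6e = 39 ⊕ 6e = 57
byte 4: (6c ⊕ 22) ⊕ 74 = 4e ⊕ 74 = 3a
byte 5: (76 ⊕ 59) ⊕ 20 = 2f ⊕ 20 = 0f
byte 6: (74 ⊕ 67) ⊕ 73 = 13 ⊕ 73 = 60
byte 7: (7a ⊕ c7) ⊕ 65 = bd ⊕ 65 = d8
byte 8: (c0 ⊕ a0) ⊕ 63 = 60 ⊕ 63 = 03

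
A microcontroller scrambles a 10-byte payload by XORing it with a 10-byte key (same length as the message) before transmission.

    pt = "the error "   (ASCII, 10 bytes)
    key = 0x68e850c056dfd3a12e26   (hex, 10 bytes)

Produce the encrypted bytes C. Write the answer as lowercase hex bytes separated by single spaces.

1c 80 35 e0 33 ad a1 ce 5c 06

byte 0: 74 xor 68 = 1c
byte 1: 68 xor e8 = 80
byte 2: 65 xor 50 = 35
byte 3: 20 xor c0 = e0
byte 4: 65 xor 56 = 33
byte 5: 72 xor df = ad
byte 6: 72 xor d3 = a1
byte 7: 6f xor a1 = ce
byte 8: 72 xor 2e = 5c
byte 9: 20 xor 26 = 06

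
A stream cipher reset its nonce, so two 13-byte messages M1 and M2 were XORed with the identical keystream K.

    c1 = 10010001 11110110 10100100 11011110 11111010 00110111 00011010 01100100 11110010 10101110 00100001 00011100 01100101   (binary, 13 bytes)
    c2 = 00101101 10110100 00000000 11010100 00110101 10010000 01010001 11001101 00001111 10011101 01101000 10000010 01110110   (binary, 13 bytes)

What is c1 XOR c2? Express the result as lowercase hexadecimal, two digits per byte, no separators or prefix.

c1 ⊕ c2 = (M1 ⊕ K) ⊕ (M2 ⊕ K) = M1 ⊕ M2 — the shared key cancels under XOR.
byte 0: 145 xor  45 = 188
byte 1: 246 xor 180 =  66
byte 2: 164 xor   0 = 164
byte 3: 222 xor 212 =  10
byte 4: 250 xor  53 = 207
byte 5:  55 xor 144 = 167
byte 6:  26 xor  81 =  75
byte 7: 100 xor 205 = 169
byte 8: 242 xor  15 = 253
byte 9: 174 xor 157 =  51
byte 10:  33 xor 104 =  73
byte 11:  28 xor 130 = 158
byte 12: 101 xor 118 =  19

bc42a40acfa74ba9fd33499e13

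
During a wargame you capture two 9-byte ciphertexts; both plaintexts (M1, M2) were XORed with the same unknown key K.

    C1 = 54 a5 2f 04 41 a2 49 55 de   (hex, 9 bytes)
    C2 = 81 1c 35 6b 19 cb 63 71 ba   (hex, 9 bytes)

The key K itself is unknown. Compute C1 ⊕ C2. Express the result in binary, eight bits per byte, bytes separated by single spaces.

C1 ⊕ C2 = (M1 ⊕ K) ⊕ (M2 ⊕ K) = M1 ⊕ M2 — the shared key cancels under XOR.
byte 0: 54 ⊕ 81 = d5
byte 1: a5 ⊕ 1c = b9
byte 2: 2f ⊕ 35 = 1a
byte 3: 04 ⊕ 6b = 6f
byte 4: 41 ⊕ 19 = 58
byte 5: a2 ⊕ cb = 69
byte 6: 49 ⊕ 63 = 2a
byte 7: 55 ⊕ 71 = 24
byte 8: de ⊕ ba = 64

11010101 10111001 00011010 01101111 01011000 01101001 00101010 00100100 01100100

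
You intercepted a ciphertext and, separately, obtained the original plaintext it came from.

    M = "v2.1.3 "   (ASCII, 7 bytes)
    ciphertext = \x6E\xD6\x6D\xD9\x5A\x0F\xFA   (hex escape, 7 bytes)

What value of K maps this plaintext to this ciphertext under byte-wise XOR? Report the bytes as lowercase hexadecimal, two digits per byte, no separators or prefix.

Since ciphertext = M ⊕ K, XORing both sides with M gives K = M ⊕ ciphertext.
01110110 xor 01101110 = 00011000
00110010 xor 11010110 = 11100100
00101110 xor 01101101 = 01000011
00110001 xor 11011001 = 11101000
00101110 xor 01011010 = 01110100
00110011 xor 00001111 = 00111100
00100000 xor 11111010 = 11011010

18e443e8743cda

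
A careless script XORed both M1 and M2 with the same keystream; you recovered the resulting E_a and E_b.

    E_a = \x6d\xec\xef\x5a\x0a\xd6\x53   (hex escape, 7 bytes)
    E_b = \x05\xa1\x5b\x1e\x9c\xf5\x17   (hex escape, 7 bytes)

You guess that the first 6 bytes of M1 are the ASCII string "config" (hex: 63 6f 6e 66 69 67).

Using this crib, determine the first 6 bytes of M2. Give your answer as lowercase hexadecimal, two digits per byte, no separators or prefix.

0b22da22ff44

First, E_a ⊕ E_b = (M1 ⊕ K) ⊕ (M2 ⊕ K) = M1 ⊕ M2, so the key drops out. Then M2 = (M1 ⊕ M2) ⊕ M1 over the first 6 bytes.
byte 0: (6d ^ 05) ^ 63 = 68 ^ 63 = 0b
byte 1: (ec ^ a1) ^ 6f = 4d ^ 6f = 22
byte 2: (ef ^ 5b) ^ 6e = b4 ^ 6e = da
byte 3: (5a ^ 1e) ^ 66 = 44 ^ 66 = 22
byte 4: (0a ^ 9c) ^ 69 = 96 ^ 69 = ff
byte 5: (d6 ^ f5) ^ 67 = 23 ^ 67 = 44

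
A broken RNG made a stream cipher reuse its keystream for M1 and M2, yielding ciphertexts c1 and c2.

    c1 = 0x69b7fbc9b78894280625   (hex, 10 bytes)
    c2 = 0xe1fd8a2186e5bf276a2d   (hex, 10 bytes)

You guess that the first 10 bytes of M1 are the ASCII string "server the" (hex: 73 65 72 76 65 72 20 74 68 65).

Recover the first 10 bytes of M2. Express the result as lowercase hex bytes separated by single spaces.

fb 2f 03 9e 54 1f 0b 7b 04 6d

First, c1 ⊕ c2 = (M1 ⊕ K) ⊕ (M2 ⊕ K) = M1 ⊕ M2, so the key drops out. Then M2 = (M1 ⊕ M2) ⊕ M1 over the first 10 bytes.
byte 0: (69 ^ e1) ^ 73 = 88 ^ 73 = fb
byte 1: (b7 ^ fd) ^ 65 = 4a ^ 65 = 2f
byte 2: (fb ^ 8a) ^ 72 = 71 ^ 72 = 03
byte 3: (c9 ^ 21) ^ 76 = e8 ^ 76 = 9e
byte 4: (b7 ^ 86) ^ 65 = 31 ^ 65 = 54
byte 5: (88 ^ e5) ^ 72 = 6d ^ 72 = 1f
byte 6: (94 ^ bf) ^ 20 = 2b ^ 20 = 0b
byte 7: (28 ^ 27) ^ 74 = 0f ^ 74 = 7b
byte 8: (06 ^ 6a) ^ 68 = 6c ^ 68 = 04
byte 9: (25 ^ 2d) ^ 65 = 08 ^ 65 = 6d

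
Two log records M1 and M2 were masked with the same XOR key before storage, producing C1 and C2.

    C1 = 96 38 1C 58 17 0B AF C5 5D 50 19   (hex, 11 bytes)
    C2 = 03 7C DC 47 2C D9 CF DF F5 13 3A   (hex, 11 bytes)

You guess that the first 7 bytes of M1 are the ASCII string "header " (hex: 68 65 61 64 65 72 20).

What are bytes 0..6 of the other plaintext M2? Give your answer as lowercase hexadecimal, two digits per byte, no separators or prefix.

fd21a17b5ea040

First, C1 ⊕ C2 = (M1 ⊕ K) ⊕ (M2 ⊕ K) = M1 ⊕ M2, so the key drops out. Then M2 = (M1 ⊕ M2) ⊕ M1 over the first 7 bytes.
byte 0: (96 ⊕ 03) ⊕ 68 = 95 ⊕ 68 = fd
byte 1: (38 ⊕ 7c) ⊕ 65 = 44 ⊕ 65 = 21
byte 2: (1c ⊕ dc) ⊕ 61 = c0 ⊕ 61 = a1
byte 3: (58 ⊕ 47) ⊕ 64 = 1f ⊕ 64 = 7b
byte 4: (17 ⊕ 2c) ⊕ 65 = 3b ⊕ 65 = 5e
byte 5: (0b ⊕ d9) ⊕ 72 = d2 ⊕ 72 = a0
byte 6: (af ⊕ cf) ⊕ 20 = 60 ⊕ 20 = 40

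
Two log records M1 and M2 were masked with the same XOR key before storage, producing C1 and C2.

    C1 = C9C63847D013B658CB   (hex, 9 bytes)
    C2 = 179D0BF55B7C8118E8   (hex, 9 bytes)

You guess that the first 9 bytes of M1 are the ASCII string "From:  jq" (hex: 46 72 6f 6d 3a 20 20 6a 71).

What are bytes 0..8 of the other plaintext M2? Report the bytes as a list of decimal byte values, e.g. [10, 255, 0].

First, C1 ⊕ C2 = (M1 ⊕ K) ⊕ (M2 ⊕ K) = M1 ⊕ M2, so the key drops out. Then M2 = (M1 ⊕ M2) ⊕ M1 over the first 9 bytes.
byte 0: (c9 XOR 17) XOR 46 = de XOR 46 = 98
byte 1: (c6 XOR 9d) XOR 72 = 5b XOR 72 = 29
byte 2: (38 XOR 0b) XOR 6f = 33 XOR 6f = 5c
byte 3: (47 XOR f5) XOR 6d = b2 XOR 6d = df
byte 4: (d0 XOR 5b) XOR 3a = 8b XOR 3a = b1
byte 5: (13 XOR 7c) XOR 20 = 6f XOR 20 = 4f
byte 6: (b6 XOR 81) XOR 20 = 37 XOR 20 = 17
byte 7: (58 XOR 18) XOR 6a = 40 XOR 6a = 2a
byte 8: (cb XOR e8) XOR 71 = 23 XOR 71 = 52

[152, 41, 92, 223, 177, 79, 23, 42, 82]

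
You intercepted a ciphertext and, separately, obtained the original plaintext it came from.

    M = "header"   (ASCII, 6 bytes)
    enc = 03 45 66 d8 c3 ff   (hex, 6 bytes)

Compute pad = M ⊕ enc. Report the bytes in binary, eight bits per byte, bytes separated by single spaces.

Since enc = M ⊕ pad, XORing both sides with M gives pad = M ⊕ enc.
byte 0: 01101000 XOR 00000011 = 01101011
byte 1: 01100101 XOR 01000101 = 00100000
byte 2: 01100001 XOR 01100110 = 00000111
byte 3: 01100100 XOR 11011000 = 10111100
byte 4: 01100101 XOR 11000011 = 10100110
byte 5: 01110010 XOR 11111111 = 10001101

01101011 00100000 00000111 10111100 10100110 10001101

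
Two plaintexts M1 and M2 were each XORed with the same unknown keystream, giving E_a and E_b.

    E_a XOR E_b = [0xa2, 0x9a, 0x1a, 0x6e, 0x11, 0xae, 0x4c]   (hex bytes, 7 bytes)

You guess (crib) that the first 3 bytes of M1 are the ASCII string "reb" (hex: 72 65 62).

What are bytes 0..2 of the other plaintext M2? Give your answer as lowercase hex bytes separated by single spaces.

d0 ff 78

Since E_a ⊕ E_b = M1 ⊕ M2, XORing with the guessed M1 bytes yields the corresponding M2 bytes: M2 = (E_a ⊕ E_b) ⊕ M1.
a2 xor 72 = d0
9a xor 65 = ff
1a xor 62 = 78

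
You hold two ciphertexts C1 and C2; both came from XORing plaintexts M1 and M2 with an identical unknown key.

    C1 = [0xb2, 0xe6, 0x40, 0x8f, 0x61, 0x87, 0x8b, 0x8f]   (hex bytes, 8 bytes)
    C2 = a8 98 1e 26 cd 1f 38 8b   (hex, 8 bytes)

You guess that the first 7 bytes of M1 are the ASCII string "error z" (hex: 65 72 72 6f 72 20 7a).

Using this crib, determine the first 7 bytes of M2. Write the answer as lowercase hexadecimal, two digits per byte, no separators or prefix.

First, C1 ⊕ C2 = (M1 ⊕ K) ⊕ (M2 ⊕ K) = M1 ⊕ M2, so the key drops out. Then M2 = (M1 ⊕ M2) ⊕ M1 over the first 7 bytes.
byte 0: (b2 ⊕ a8) ⊕ 65 = 1a ⊕ 65 = 7f
byte 1: (e6 ⊕ 98) ⊕ 72 = 7e ⊕ 72 = 0c
byte 2: (40 ⊕ 1e) ⊕ 72 = 5e ⊕ 72 = 2c
byte 3: (8f ⊕ 26) ⊕ 6f = a9 ⊕ 6f = c6
byte 4: (61 ⊕ cd) ⊕ 72 = ac ⊕ 72 = de
byte 5: (87 ⊕ 1f) ⊕ 20 = 98 ⊕ 20 = b8
byte 6: (8b ⊕ 38) ⊕ 7a = b3 ⊕ 7a = c9

7f0c2cc6deb8c9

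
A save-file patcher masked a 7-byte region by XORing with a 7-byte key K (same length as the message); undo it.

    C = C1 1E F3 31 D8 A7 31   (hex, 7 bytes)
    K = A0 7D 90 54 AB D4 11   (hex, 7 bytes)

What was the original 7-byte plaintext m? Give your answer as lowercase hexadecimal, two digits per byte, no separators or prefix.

c1 ^ a0 = 61
1e ^ 7d = 63
f3 ^ 90 = 63
31 ^ 54 = 65
d8 ^ ab = 73
a7 ^ d4 = 73
31 ^ 11 = 20

61636365737320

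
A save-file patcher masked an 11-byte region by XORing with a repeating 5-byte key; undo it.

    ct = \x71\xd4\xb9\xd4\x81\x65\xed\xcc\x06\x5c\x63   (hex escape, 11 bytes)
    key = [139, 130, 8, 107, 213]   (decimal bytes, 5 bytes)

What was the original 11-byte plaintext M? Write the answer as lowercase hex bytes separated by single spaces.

The 5-byte key repeats, so the effective keystream is 8b 82 08 6b d5 8b 82 08 6b d5 8b.
byte 0: 71 ⊕ 8b = fa
byte 1: d4 ⊕ 82 = 56
byte 2: b9 ⊕ 08 = b1
byte 3: d4 ⊕ 6b = bf
byte 4: 81 ⊕ d5 = 54
byte 5: 65 ⊕ 8b = ee
byte 6: ed ⊕ 82 = 6f
byte 7: cc ⊕ 08 = c4
byte 8: 06 ⊕ 6b = 6d
byte 9: 5c ⊕ d5 = 89
byte 10: 63 ⊕ 8b = e8

fa 56 b1 bf 54 ee 6f c4 6d 89 e8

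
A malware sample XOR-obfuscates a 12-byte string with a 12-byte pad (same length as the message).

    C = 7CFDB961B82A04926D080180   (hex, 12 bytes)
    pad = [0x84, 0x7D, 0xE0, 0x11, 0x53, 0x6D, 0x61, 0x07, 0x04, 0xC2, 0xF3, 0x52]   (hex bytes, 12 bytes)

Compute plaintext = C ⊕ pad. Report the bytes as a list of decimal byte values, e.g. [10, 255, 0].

XOR is its own inverse, so applying the key byte-wise gives the result directly.
7c xor 84 = f8
fd xor 7d = 80
b9 xor e0 = 59
61 xor 11 = 70
b8 xor 53 = eb
2a xor 6d = 47
04 xor 61 = 65
92 xor 07 = 95
6d xor 04 = 69
08 xor c2 = ca
01 xor f3 = f2
80 xor 52 = d2

[248, 128, 89, 112, 235, 71, 101, 149, 105, 202, 242, 210]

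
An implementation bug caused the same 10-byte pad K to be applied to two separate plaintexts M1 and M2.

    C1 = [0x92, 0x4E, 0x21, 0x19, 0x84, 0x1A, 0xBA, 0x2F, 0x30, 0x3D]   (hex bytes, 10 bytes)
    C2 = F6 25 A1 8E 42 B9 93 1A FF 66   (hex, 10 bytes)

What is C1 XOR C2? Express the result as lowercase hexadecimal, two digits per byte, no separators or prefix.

C1 ⊕ C2 = (M1 ⊕ K) ⊕ (M2 ⊕ K) = M1 ⊕ M2 — the shared key cancels under XOR.
92 ⊕ f6 = 64
4e ⊕ 25 = 6b
21 ⊕ a1 = 80
19 ⊕ 8e = 97
84 ⊕ 42 = c6
1a ⊕ b9 = a3
ba ⊕ 93 = 29
2f ⊕ 1a = 35
30 ⊕ ff = cf
3d ⊕ 66 = 5b

646b8097c6a32935cf5b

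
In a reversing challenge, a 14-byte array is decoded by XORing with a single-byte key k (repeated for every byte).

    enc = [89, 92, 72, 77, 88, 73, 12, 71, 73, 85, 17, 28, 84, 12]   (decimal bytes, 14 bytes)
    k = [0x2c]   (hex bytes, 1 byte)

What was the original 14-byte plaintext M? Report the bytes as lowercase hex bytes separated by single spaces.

The 1-byte key repeats, so the effective keystream is 2c 2c 2c 2c 2c 2c 2c 2c 2c 2c 2c 2c 2c 2c.
byte 0: 59 ⊕ 2c = 75
byte 1: 5c ⊕ 2c = 70
byte 2: 48 ⊕ 2c = 64
byte 3: 4d ⊕ 2c = 61
byte 4: 58 ⊕ 2c = 74
byte 5: 49 ⊕ 2c = 65
byte 6: 0c ⊕ 2c = 20
byte 7: 47 ⊕ 2c = 6b
byte 8: 49 ⊕ 2c = 65
byte 9: 55 ⊕ 2c = 79
byte 10: 11 ⊕ 2c = 3d
byte 11: 1c ⊕ 2c = 30
byte 12: 54 ⊕ 2c = 78
byte 13: 0c ⊕ 2c = 20

75 70 64 61 74 65 20 6b 65 79 3d 30 78 20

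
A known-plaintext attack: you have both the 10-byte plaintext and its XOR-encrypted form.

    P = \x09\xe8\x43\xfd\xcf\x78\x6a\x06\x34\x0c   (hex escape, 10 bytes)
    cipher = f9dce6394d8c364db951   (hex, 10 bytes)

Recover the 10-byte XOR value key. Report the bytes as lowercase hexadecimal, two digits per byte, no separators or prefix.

Since cipher = P ⊕ key, XORing both sides with P gives key = P ⊕ cipher.
byte 0:   9 ⊕ 249 = 240
byte 1: 232 ⊕ 220 =  52
byte 2:  67 ⊕ 230 = 165
byte 3: 253 ⊕  57 = 196
byte 4: 207 ⊕  77 = 130
byte 5: 120 ⊕ 140 = 244
byte 6: 106 ⊕  54 =  92
byte 7:   6 ⊕  77 =  75
byte 8:  52 ⊕ 185 = 141
byte 9:  12 ⊕  81 =  93

f034a5c482f45c4b8d5d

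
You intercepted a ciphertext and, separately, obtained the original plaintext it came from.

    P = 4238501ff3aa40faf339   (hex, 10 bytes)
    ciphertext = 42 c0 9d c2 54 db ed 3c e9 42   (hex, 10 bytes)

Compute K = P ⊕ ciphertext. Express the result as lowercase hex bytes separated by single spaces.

Since ciphertext = P ⊕ K, XORing both sides with P gives K = P ⊕ ciphertext.
byte 0: 42 XOR 42 = 00
byte 1: 38 XOR c0 = f8
byte 2: 50 XOR 9d = cd
byte 3: 1f XOR c2 = dd
byte 4: f3 XOR 54 = a7
byte 5: aa XOR db = 71
byte 6: 40 XOR ed = ad
byte 7: fa XOR 3c = c6
byte 8: f3 XOR e9 = 1a
byte 9: 39 XOR 42 = 7b

00 f8 cd dd a7 71 ad c6 1a 7b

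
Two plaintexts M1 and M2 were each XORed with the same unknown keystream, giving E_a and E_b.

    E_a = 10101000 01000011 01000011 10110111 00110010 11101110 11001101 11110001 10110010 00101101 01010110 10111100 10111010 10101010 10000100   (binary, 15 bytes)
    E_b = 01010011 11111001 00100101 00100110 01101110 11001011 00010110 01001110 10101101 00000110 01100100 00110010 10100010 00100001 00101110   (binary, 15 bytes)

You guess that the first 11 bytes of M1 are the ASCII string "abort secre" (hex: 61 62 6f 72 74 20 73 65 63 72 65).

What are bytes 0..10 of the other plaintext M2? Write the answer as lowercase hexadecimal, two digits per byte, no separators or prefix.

9ad809e32805a8da7c5957

First, E_a ⊕ E_b = (M1 ⊕ K) ⊕ (M2 ⊕ K) = M1 ⊕ M2, so the key drops out. Then M2 = (M1 ⊕ M2) ⊕ M1 over the first 11 bytes.
byte 0: (a8 ⊕ 53) ⊕ 61 = fb ⊕ 61 = 9a
byte 1: (43 ⊕ f9) ⊕ 62 = ba ⊕ 62 = d8
byte 2: (43 ⊕ 25) ⊕ 6f = 66 ⊕ 6f = 09
byte 3: (b7 ⊕ 26) ⊕ 72 = 91 ⊕ 72 = e3
byte 4: (32 ⊕ 6e) ⊕ 74 = 5c ⊕ 74 = 28
byte 5: (ee ⊕ cb) ⊕ 20 = 25 ⊕ 20 = 05
byte 6: (cd ⊕ 16) ⊕ 73 = db ⊕ 73 = a8
byte 7: (f1 ⊕ 4e) ⊕ 65 = bf ⊕ 65 = da
byte 8: (b2 ⊕ ad) ⊕ 63 = 1f ⊕ 63 = 7c
byte 9: (2d ⊕ 06) ⊕ 72 = 2b ⊕ 72 = 59
byte 10: (56 ⊕ 64) ⊕ 65 = 32 ⊕ 65 = 57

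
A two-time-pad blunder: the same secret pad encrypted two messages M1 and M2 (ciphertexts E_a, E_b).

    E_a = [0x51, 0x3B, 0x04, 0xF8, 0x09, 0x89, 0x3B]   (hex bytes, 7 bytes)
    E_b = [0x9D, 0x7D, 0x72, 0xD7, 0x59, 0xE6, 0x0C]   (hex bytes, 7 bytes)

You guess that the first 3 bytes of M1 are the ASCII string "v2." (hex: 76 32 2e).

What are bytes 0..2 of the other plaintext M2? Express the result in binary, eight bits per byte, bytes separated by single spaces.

First, E_a ⊕ E_b = (M1 ⊕ K) ⊕ (M2 ⊕ K) = M1 ⊕ M2, so the key drops out. Then M2 = (M1 ⊕ M2) ⊕ M1 over the first 3 bytes.
byte 0: (51 ^ 9d) ^ 76 = cc ^ 76 = ba
byte 1: (3b ^ 7d) ^ 32 = 46 ^ 32 = 74
byte 2: (04 ^ 72) ^ 2e = 76 ^ 2e = 58

10111010 01110100 01011000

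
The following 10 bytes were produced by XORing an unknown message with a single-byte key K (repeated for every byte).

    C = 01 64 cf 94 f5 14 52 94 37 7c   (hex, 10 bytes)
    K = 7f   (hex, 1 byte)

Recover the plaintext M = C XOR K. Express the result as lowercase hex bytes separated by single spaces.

The 1-byte key repeats, so the effective keystream is 7f 7f 7f 7f 7f 7f 7f 7f 7f 7f.
byte 0:   1 xor 127 = 126
byte 1: 100 xor 127 =  27
byte 2: 207 xor 127 = 176
byte 3: 148 xor 127 = 235
byte 4: 245 xor 127 = 138
byte 5:  20 xor 127 = 107
byte 6:  82 xor 127 =  45
byte 7: 148 xor 127 = 235
byte 8:  55 xor 127 =  72
byte 9: 124 xor 127 =   3

7e 1b b0 eb 8a 6b 2d eb 48 03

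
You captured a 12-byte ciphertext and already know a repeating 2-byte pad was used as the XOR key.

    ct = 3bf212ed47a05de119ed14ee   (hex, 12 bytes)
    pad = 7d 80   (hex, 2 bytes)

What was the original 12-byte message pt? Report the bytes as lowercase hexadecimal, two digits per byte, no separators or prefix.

The 2-byte key repeats, so the effective keystream is 7d 80 7d 80 7d 80 7d 80 7d 80 7d 80.
byte 0: 00111011 ^ 01111101 = 01000110
byte 1: 11110010 ^ 10000000 = 01110010
byte 2: 00010010 ^ 01111101 = 01101111
byte 3: 11101101 ^ 10000000 = 01101101
byte 4: 01000111 ^ 01111101 = 00111010
byte 5: 10100000 ^ 10000000 = 00100000
byte 6: 01011101 ^ 01111101 = 00100000
byte 7: 11100001 ^ 10000000 = 01100001
byte 8: 00011001 ^ 01111101 = 01100100
byte 9: 11101101 ^ 10000000 = 01101101
byte 10: 00010100 ^ 01111101 = 01101001
byte 11: 11101110 ^ 10000000 = 01101110

46726f6d3a202061646d696e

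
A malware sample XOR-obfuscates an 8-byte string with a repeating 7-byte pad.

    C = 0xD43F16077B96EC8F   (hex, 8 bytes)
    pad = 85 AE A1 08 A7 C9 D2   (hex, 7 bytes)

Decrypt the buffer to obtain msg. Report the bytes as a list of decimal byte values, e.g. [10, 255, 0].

The 7-byte key repeats, so the effective keystream is 85 ae a1 08 a7 c9 d2 85.
byte 0: d4 ^ 85 = 51
byte 1: 3f ^ ae = 91
byte 2: 16 ^ a1 = b7
byte 3: 07 ^ 08 = 0f
byte 4: 7b ^ a7 = dc
byte 5: 96 ^ c9 = 5f
byte 6: ec ^ d2 = 3e
byte 7: 8f ^ 85 = 0a

[81, 145, 183, 15, 220, 95, 62, 10]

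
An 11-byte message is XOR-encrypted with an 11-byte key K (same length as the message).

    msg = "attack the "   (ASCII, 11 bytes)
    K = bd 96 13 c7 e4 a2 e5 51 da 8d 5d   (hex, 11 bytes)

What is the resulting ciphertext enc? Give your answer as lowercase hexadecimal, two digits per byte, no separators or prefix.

01100001 ⊕ 10111101 = 11011100
01110100 ⊕ 10010110 = 11100010
01110100 ⊕ 00010011 = 01100111
01100001 ⊕ 11000111 = 10100110
01100011 ⊕ 11100100 = 10000111
01101011 ⊕ 10100010 = 11001001
00100000 ⊕ 11100101 = 11000101
01110100 ⊕ 01010001 = 00100101
01101000 ⊕ 11011010 = 10110010
01100101 ⊕ 10001101 = 11101000
00100000 ⊕ 01011101 = 01111101

dce267a687c9c525b2e87d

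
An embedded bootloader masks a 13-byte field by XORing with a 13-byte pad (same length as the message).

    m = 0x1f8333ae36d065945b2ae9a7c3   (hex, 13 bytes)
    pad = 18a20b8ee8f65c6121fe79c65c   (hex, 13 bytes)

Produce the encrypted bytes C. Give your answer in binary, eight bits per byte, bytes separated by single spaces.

00000111 00100001 00111000 00100000 11011110 00100110 00111001 11110101 01111010 11010100 10010000 01100001 10011111

XOR is its own inverse, so applying the key byte-wise gives the result directly.
byte 0: 00011111 XOR 00011000 = 00000111
byte 1: 10000011 XOR 10100010 = 00100001
byte 2: 00110011 XOR 00001011 = 00111000
byte 3: 10101110 XOR 10001110 = 00100000
byte 4: 00110110 XOR 11101000 = 11011110
byte 5: 11010000 XOR 11110110 = 00100110
byte 6: 01100101 XOR 01011100 = 00111001
byte 7: 10010100 XOR 01100001 = 11110101
byte 8: 01011011 XOR 00100001 = 01111010
byte 9: 00101010 XOR 11111110 = 11010100
byte 10: 11101001 XOR 01111001 = 10010000
byte 11: 10100111 XOR 11000110 = 01100001
byte 12: 11000011 XOR 01011100 = 10011111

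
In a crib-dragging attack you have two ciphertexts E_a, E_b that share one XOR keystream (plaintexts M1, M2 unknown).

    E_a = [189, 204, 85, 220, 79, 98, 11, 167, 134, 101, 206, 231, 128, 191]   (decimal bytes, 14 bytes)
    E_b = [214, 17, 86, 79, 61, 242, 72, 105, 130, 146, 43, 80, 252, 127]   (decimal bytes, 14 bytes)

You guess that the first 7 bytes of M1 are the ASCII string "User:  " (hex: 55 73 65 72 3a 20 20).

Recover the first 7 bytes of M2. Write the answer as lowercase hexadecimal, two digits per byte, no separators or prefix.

3eae66e148b063

First, E_a ⊕ E_b = (M1 ⊕ K) ⊕ (M2 ⊕ K) = M1 ⊕ M2, so the key drops out. Then M2 = (M1 ⊕ M2) ⊕ M1 over the first 7 bytes.
byte 0: (bd ⊕ d6) ⊕ 55 = 6b ⊕ 55 = 3e
byte 1: (cc ⊕ 11) ⊕ 73 = dd ⊕ 73 = ae
byte 2: (55 ⊕ 56) ⊕ 65 = 03 ⊕ 65 = 66
byte 3: (dc ⊕ 4f) ⊕ 72 = 93 ⊕ 72 = e1
byte 4: (4f ⊕ 3d) ⊕ 3a = 72 ⊕ 3a = 48
byte 5: (62 ⊕ f2) ⊕ 20 = 90 ⊕ 20 = b0
byte 6: (0b ⊕ 48) ⊕ 20 = 43 ⊕ 20 = 63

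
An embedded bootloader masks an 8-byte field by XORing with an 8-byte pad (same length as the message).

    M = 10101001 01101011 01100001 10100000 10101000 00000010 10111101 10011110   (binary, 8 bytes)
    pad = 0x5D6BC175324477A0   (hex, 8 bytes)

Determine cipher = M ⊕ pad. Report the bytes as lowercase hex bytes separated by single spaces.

f4 00 a0 d5 9a 46 ca 3e

XOR is its own inverse, so applying the key byte-wise gives the result directly.
a9 XOR 5d = f4
6b XOR 6b = 00
61 XOR c1 = a0
a0 XOR 75 = d5
a8 XOR 32 = 9a
02 XOR 44 = 46
bd XOR 77 = ca
9e XOR a0 = 3e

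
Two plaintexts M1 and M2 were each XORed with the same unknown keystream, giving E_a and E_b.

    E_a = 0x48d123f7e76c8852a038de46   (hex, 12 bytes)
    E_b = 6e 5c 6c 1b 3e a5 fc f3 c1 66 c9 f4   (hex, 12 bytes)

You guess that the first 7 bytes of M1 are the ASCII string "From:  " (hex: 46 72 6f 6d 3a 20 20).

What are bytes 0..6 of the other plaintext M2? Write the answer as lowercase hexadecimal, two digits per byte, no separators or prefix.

First, E_a ⊕ E_b = (M1 ⊕ K) ⊕ (M2 ⊕ K) = M1 ⊕ M2, so the key drops out. Then M2 = (M1 ⊕ M2) ⊕ M1 over the first 7 bytes.
byte 0: (48 ^ 6e) ^ 46 = 26 ^ 46 = 60
byte 1: (d1 ^ 5c) ^ 72 = 8d ^ 72 = ff
byte 2: (23 ^ 6c) ^ 6f = 4f ^ 6f = 20
byte 3: (f7 ^ 1b) ^ 6d = ec ^ 6d = 81
byte 4: (e7 ^ 3e) ^ 3a = d9 ^ 3a = e3
byte 5: (6c ^ a5) ^ 20 = c9 ^ 20 = e9
byte 6: (88 ^ fc) ^ 20 = 74 ^ 20 = 54

60ff2081e3e954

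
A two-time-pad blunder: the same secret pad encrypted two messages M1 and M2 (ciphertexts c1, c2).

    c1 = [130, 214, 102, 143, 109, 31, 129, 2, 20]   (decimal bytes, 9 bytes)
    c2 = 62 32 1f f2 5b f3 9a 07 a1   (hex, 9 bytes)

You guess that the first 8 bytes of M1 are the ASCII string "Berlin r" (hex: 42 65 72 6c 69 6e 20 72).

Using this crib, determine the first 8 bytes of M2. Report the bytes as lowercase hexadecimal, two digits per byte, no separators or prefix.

a2810b115f823b77

First, c1 ⊕ c2 = (M1 ⊕ K) ⊕ (M2 ⊕ K) = M1 ⊕ M2, so the key drops out. Then M2 = (M1 ⊕ M2) ⊕ M1 over the first 8 bytes.
byte 0: (82 ⊕ 62) ⊕ 42 = e0 ⊕ 42 = a2
byte 1: (d6 ⊕ 32) ⊕ 65 = e4 ⊕ 65 = 81
byte 2: (66 ⊕ 1f) ⊕ 72 = 79 ⊕ 72 = 0b
byte 3: (8f ⊕ f2) ⊕ 6c = 7d ⊕ 6c = 11
byte 4: (6d ⊕ 5b) ⊕ 69 = 36 ⊕ 69 = 5f
byte 5: (1f ⊕ f3) ⊕ 6e = ec ⊕ 6e = 82
byte 6: (81 ⊕ 9a) ⊕ 20 = 1b ⊕ 20 = 3b
byte 7: (02 ⊕ 07) ⊕ 72 = 05 ⊕ 72 = 77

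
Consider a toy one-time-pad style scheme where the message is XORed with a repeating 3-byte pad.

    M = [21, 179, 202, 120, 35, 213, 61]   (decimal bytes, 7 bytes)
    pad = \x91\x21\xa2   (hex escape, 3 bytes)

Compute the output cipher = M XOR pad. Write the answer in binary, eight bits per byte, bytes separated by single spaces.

The 3-byte key repeats, so the effective keystream is 91 21 a2 91 21 a2 91.
byte 0: 00010101 xor 10010001 = 10000100
byte 1: 10110011 xor 00100001 = 10010010
byte 2: 11001010 xor 10100010 = 01101000
byte 3: 01111000 xor 10010001 = 11101001
byte 4: 00100011 xor 00100001 = 00000010
byte 5: 11010101 xor 10100010 = 01110111
byte 6: 00111101 xor 10010001 = 10101100

10000100 10010010 01101000 11101001 00000010 01110111 10101100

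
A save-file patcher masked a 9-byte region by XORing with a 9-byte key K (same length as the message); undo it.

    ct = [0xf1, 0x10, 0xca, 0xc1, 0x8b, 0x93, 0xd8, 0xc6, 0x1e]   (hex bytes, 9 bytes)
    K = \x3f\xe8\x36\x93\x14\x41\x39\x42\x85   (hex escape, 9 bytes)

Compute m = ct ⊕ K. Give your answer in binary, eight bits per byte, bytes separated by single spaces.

XOR is its own inverse, so applying the key byte-wise gives the result directly.
byte 0: 11110001 ^ 00111111 = 11001110
byte 1: 00010000 ^ 11101000 = 11111000
byte 2: 11001010 ^ 00110110 = 11111100
byte 3: 11000001 ^ 10010011 = 01010010
byte 4: 10001011 ^ 00010100 = 10011111
byte 5: 10010011 ^ 01000001 = 11010010
byte 6: 11011000 ^ 00111001 = 11100001
byte 7: 11000110 ^ 01000010 = 10000100
byte 8: 00011110 ^ 10000101 = 10011011

11001110 11111000 11111100 01010010 10011111 11010010 11100001 10000100 10011011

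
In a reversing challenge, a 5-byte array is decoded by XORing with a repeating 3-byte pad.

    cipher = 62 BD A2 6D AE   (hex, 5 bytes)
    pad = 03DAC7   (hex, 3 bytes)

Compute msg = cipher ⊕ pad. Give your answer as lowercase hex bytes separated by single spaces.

61 67 65 6e 74

The 3-byte key repeats, so the effective keystream is 03 da c7 03 da.
byte 0: 62 ^ 03 = 61
byte 1: bd ^ da = 67
byte 2: a2 ^ c7 = 65
byte 3: 6d ^ 03 = 6e
byte 4: ae ^ da = 74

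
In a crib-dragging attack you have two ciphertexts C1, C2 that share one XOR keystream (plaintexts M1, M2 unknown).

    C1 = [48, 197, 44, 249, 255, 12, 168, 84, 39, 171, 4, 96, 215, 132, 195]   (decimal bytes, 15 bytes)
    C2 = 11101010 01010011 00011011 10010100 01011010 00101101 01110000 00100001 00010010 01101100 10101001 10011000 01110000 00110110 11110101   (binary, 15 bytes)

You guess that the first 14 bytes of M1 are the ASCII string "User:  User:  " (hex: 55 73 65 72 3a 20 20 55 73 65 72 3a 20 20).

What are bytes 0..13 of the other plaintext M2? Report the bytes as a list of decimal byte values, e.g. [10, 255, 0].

First, C1 ⊕ C2 = (M1 ⊕ K) ⊕ (M2 ⊕ K) = M1 ⊕ M2, so the key drops out. Then M2 = (M1 ⊕ M2) ⊕ M1 over the first 14 bytes.
byte 0: (30 XOR ea) XOR 55 = da XOR 55 = 8f
byte 1: (c5 XOR 53) XOR 73 = 96 XOR 73 = e5
byte 2: (2c XOR 1b) XOR 65 = 37 XOR 65 = 52
byte 3: (f9 XOR 94) XOR 72 = 6d XOR 72 = 1f
byte 4: (ff XOR 5a) XOR 3a = a5 XOR 3a = 9f
byte 5: (0c XOR 2d) XOR 20 = 21 XOR 20 = 01
byte 6: (a8 XOR 70) XOR 20 = d8 XOR 20 = f8
byte 7: (54 XOR 21) XOR 55 = 75 XOR 55 = 20
byte 8: (27 XOR 12) XOR 73 = 35 XOR 73 = 46
byte 9: (ab XOR 6c) XOR 65 = c7 XOR 65 = a2
byte 10: (04 XOR a9) XOR 72 = ad XOR 72 = df
byte 11: (60 XOR 98) XOR 3a = f8 XOR 3a = c2
byte 12: (d7 XOR 70) XOR 20 = a7 XOR 20 = 87
byte 13: (84 XOR 36) XOR 20 = b2 XOR 20 = 92

[143, 229, 82, 31, 159, 1, 248, 32, 70, 162, 223, 194, 135, 146]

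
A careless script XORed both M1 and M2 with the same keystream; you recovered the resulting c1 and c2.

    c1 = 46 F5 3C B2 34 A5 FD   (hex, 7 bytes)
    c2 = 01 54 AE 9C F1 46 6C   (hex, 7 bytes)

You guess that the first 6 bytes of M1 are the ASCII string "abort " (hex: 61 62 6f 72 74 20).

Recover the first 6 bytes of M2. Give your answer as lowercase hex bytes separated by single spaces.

First, c1 ⊕ c2 = (M1 ⊕ K) ⊕ (M2 ⊕ K) = M1 ⊕ M2, so the key drops out. Then M2 = (M1 ⊕ M2) ⊕ M1 over the first 6 bytes.
byte 0: (46 XOR 01) XOR 61 = 47 XOR 61 = 26
byte 1: (f5 XOR 54) XOR 62 = a1 XOR 62 = c3
byte 2: (3c XOR ae) XOR 6f = 92 XOR 6f = fd
byte 3: (b2 XOR 9c) XOR 72 = 2e XOR 72 = 5c
byte 4: (34 XOR f1) XOR 74 = c5 XOR 74 = b1
byte 5: (a5 XOR 46) XOR 20 = e3 XOR 20 = c3

26 c3 fd 5c b1 c3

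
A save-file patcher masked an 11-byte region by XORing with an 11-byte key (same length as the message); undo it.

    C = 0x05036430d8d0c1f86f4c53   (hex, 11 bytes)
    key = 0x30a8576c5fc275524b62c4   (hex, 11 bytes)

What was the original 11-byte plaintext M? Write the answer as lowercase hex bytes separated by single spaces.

  5 ^  48 =  53
  3 ^ 168 = 171
100 ^  87 =  51
 48 ^ 108 =  92
216 ^  95 = 135
208 ^ 194 =  18
193 ^ 117 = 180
248 ^  82 = 170
111 ^  75 =  36
 76 ^  98 =  46
 83 ^ 196 = 151

35 ab 33 5c 87 12 b4 aa 24 2e 97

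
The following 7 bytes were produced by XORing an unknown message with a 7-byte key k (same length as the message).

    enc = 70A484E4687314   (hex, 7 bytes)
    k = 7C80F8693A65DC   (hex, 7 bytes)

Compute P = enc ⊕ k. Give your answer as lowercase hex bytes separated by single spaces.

0c 24 7c 8d 52 16 c8

XOR is its own inverse, so applying the key byte-wise gives the result directly.
byte 0: 01110000 xor 01111100 = 00001100
byte 1: 10100100 xor 10000000 = 00100100
byte 2: 10000100 xor 11111000 = 01111100
byte 3: 11100100 xor 01101001 = 10001101
byte 4: 01101000 xor 00111010 = 01010010
byte 5: 01110011 xor 01100101 = 00010110
byte 6: 00010100 xor 11011100 = 11001000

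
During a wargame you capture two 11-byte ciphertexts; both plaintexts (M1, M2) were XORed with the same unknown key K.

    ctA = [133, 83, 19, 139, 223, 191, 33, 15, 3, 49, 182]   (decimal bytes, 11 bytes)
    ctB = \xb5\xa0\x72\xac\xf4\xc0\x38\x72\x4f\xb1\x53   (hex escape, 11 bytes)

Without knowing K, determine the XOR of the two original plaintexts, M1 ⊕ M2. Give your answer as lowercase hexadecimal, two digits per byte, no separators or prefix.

ctA ⊕ ctB = (M1 ⊕ K) ⊕ (M2 ⊕ K) = M1 ⊕ M2 — the shared key cancels under XOR.
byte 0: 85 xor b5 = 30
byte 1: 53 xor a0 = f3
byte 2: 13 xor 72 = 61
byte 3: 8b xor ac = 27
byte 4: df xor f4 = 2b
byte 5: bf xor c0 = 7f
byte 6: 21 xor 38 = 19
byte 7: 0f xor 72 = 7d
byte 8: 03 xor 4f = 4c
byte 9: 31 xor b1 = 80
byte 10: b6 xor 53 = e5

30f361272b7f197d4c80e5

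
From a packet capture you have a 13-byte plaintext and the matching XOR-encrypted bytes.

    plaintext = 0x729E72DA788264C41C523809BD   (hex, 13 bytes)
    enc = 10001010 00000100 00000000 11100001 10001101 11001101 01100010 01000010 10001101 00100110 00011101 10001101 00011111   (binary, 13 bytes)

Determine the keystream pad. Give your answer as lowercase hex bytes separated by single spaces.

Since enc = plaintext ⊕ pad, XORing both sides with plaintext gives pad = plaintext ⊕ enc.
114 ^ 138 = 248
158 ^   4 = 154
114 ^   0 = 114
218 ^ 225 =  59
120 ^ 141 = 245
130 ^ 205 =  79
100 ^  98 =   6
196 ^  66 = 134
 28 ^ 141 = 145
 82 ^  38 = 116
 56 ^  29 =  37
  9 ^ 141 = 132
189 ^  31 = 162

f8 9a 72 3b f5 4f 06 86 91 74 25 84 a2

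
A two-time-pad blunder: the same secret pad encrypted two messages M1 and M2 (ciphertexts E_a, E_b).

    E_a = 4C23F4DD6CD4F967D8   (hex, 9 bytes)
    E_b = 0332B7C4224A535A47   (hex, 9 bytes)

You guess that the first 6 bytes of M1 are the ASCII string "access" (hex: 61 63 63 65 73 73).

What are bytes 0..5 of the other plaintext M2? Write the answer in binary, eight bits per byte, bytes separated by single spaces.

00101110 01110010 00100000 01111100 00111101 11101101

First, E_a ⊕ E_b = (M1 ⊕ K) ⊕ (M2 ⊕ K) = M1 ⊕ M2, so the key drops out. Then M2 = (M1 ⊕ M2) ⊕ M1 over the first 6 bytes.
byte 0: (4c ⊕ 03) ⊕ 61 = 4f ⊕ 61 = 2e
byte 1: (23 ⊕ 32) ⊕ 63 = 11 ⊕ 63 = 72
byte 2: (f4 ⊕ b7) ⊕ 63 = 43 ⊕ 63 = 20
byte 3: (dd ⊕ c4) ⊕ 65 = 19 ⊕ 65 = 7c
byte 4: (6c ⊕ 22) ⊕ 73 = 4e ⊕ 73 = 3d
byte 5: (d4 ⊕ 4a) ⊕ 73 = 9e ⊕ 73 = ed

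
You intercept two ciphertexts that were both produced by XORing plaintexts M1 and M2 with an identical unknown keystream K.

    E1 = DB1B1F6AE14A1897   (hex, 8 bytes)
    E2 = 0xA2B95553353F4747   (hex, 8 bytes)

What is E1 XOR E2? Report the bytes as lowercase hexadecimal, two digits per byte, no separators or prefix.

E1 ⊕ E2 = (M1 ⊕ K) ⊕ (M2 ⊕ K) = M1 ⊕ M2 — the shared key cancels under XOR.
byte 0: 11011011 ⊕ 10100010 = 01111001
byte 1: 00011011 ⊕ 10111001 = 10100010
byte 2: 00011111 ⊕ 01010101 = 01001010
byte 3: 01101010 ⊕ 01010011 = 00111001
byte 4: 11100001 ⊕ 00110101 = 11010100
byte 5: 01001010 ⊕ 00111111 = 01110101
byte 6: 00011000 ⊕ 01000111 = 01011111
byte 7: 10010111 ⊕ 01000111 = 11010000

79a24a39d4755fd0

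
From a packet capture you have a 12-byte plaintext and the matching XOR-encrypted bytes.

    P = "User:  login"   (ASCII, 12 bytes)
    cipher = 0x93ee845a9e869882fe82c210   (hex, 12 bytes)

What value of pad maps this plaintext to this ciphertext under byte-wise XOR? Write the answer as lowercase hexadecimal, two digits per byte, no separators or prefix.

c69de128a4a6b8ee91e5ab7e

Since cipher = P ⊕ pad, XORing both sides with P gives pad = P ⊕ cipher.
 85 ^ 147 = 198
115 ^ 238 = 157
101 ^ 132 = 225
114 ^  90 =  40
 58 ^ 158 = 164
 32 ^ 134 = 166
 32 ^ 152 = 184
108 ^ 130 = 238
111 ^ 254 = 145
103 ^ 130 = 229
105 ^ 194 = 171
110 ^  16 = 126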